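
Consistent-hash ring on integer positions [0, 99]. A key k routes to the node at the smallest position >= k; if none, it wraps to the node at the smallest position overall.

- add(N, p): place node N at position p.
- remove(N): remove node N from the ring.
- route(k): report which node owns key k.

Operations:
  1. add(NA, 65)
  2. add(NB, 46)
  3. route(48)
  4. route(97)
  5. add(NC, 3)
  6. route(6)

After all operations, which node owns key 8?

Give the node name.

Answer: NB

Derivation:
Op 1: add NA@65 -> ring=[65:NA]
Op 2: add NB@46 -> ring=[46:NB,65:NA]
Op 3: route key 48: smallest pos >= 48 is 65 -> NA
Op 4: route key 97: none >= 97, wrap to smallest pos 46 -> NB
Op 5: add NC@3 -> ring=[3:NC,46:NB,65:NA]
Op 6: route key 6: smallest pos >= 6 is 46 -> NB
Final route key 8: smallest pos >= 8 is 46 -> NB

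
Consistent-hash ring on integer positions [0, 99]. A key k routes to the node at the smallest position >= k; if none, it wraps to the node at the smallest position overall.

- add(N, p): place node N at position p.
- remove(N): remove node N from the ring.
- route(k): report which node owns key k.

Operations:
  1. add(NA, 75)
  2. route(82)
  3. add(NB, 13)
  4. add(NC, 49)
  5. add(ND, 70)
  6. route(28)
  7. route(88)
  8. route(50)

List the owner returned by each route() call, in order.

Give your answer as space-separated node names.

Op 1: add NA@75 -> ring=[75:NA]
Op 2: route key 82: none >= 82, wrap to smallest pos 75 -> NA
Op 3: add NB@13 -> ring=[13:NB,75:NA]
Op 4: add NC@49 -> ring=[13:NB,49:NC,75:NA]
Op 5: add ND@70 -> ring=[13:NB,49:NC,70:ND,75:NA]
Op 6: route key 28: smallest pos >= 28 is 49 -> NC
Op 7: route key 88: none >= 88, wrap to smallest pos 13 -> NB
Op 8: route key 50: smallest pos >= 50 is 70 -> ND

Answer: NA NC NB ND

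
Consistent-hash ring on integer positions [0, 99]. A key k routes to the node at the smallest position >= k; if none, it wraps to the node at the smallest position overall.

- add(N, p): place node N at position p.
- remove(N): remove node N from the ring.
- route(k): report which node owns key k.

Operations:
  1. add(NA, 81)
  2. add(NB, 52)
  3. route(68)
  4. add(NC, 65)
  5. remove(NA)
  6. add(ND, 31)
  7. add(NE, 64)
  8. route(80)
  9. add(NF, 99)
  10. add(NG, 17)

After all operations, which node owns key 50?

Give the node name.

Op 1: add NA@81 -> ring=[81:NA]
Op 2: add NB@52 -> ring=[52:NB,81:NA]
Op 3: route key 68: smallest pos >= 68 is 81 -> NA
Op 4: add NC@65 -> ring=[52:NB,65:NC,81:NA]
Op 5: remove NA -> ring=[52:NB,65:NC]
Op 6: add ND@31 -> ring=[31:ND,52:NB,65:NC]
Op 7: add NE@64 -> ring=[31:ND,52:NB,64:NE,65:NC]
Op 8: route key 80: none >= 80, wrap to smallest pos 31 -> ND
Op 9: add NF@99 -> ring=[31:ND,52:NB,64:NE,65:NC,99:NF]
Op 10: add NG@17 -> ring=[17:NG,31:ND,52:NB,64:NE,65:NC,99:NF]
Final route key 50: smallest pos >= 50 is 52 -> NB

Answer: NB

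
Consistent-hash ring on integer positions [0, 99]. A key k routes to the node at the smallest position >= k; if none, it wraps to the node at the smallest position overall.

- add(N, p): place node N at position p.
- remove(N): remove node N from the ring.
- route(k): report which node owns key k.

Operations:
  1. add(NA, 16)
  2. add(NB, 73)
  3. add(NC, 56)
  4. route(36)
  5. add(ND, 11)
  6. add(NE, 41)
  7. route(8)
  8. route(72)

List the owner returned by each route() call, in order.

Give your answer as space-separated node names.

Op 1: add NA@16 -> ring=[16:NA]
Op 2: add NB@73 -> ring=[16:NA,73:NB]
Op 3: add NC@56 -> ring=[16:NA,56:NC,73:NB]
Op 4: route key 36: smallest pos >= 36 is 56 -> NC
Op 5: add ND@11 -> ring=[11:ND,16:NA,56:NC,73:NB]
Op 6: add NE@41 -> ring=[11:ND,16:NA,41:NE,56:NC,73:NB]
Op 7: route key 8: smallest pos >= 8 is 11 -> ND
Op 8: route key 72: smallest pos >= 72 is 73 -> NB

Answer: NC ND NB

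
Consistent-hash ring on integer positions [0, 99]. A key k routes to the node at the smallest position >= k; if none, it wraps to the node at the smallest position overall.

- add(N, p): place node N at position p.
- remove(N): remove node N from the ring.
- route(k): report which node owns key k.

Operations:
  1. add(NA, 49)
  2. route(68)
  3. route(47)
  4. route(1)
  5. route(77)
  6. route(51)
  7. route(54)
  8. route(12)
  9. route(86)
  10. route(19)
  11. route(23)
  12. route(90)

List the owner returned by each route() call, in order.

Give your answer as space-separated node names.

Answer: NA NA NA NA NA NA NA NA NA NA NA

Derivation:
Op 1: add NA@49 -> ring=[49:NA]
Op 2: route key 68: none >= 68, wrap to smallest pos 49 -> NA
Op 3: route key 47: smallest pos >= 47 is 49 -> NA
Op 4: route key 1: smallest pos >= 1 is 49 -> NA
Op 5: route key 77: none >= 77, wrap to smallest pos 49 -> NA
Op 6: route key 51: none >= 51, wrap to smallest pos 49 -> NA
Op 7: route key 54: none >= 54, wrap to smallest pos 49 -> NA
Op 8: route key 12: smallest pos >= 12 is 49 -> NA
Op 9: route key 86: none >= 86, wrap to smallest pos 49 -> NA
Op 10: route key 19: smallest pos >= 19 is 49 -> NA
Op 11: route key 23: smallest pos >= 23 is 49 -> NA
Op 12: route key 90: none >= 90, wrap to smallest pos 49 -> NA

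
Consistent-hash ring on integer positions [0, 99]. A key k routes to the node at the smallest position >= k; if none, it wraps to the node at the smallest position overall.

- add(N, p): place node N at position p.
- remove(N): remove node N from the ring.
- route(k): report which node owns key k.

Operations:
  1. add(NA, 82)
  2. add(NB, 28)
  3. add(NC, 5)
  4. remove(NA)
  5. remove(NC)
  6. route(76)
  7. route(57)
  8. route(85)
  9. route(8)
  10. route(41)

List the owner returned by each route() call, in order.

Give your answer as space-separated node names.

Op 1: add NA@82 -> ring=[82:NA]
Op 2: add NB@28 -> ring=[28:NB,82:NA]
Op 3: add NC@5 -> ring=[5:NC,28:NB,82:NA]
Op 4: remove NA -> ring=[5:NC,28:NB]
Op 5: remove NC -> ring=[28:NB]
Op 6: route key 76: none >= 76, wrap to smallest pos 28 -> NB
Op 7: route key 57: none >= 57, wrap to smallest pos 28 -> NB
Op 8: route key 85: none >= 85, wrap to smallest pos 28 -> NB
Op 9: route key 8: smallest pos >= 8 is 28 -> NB
Op 10: route key 41: none >= 41, wrap to smallest pos 28 -> NB

Answer: NB NB NB NB NB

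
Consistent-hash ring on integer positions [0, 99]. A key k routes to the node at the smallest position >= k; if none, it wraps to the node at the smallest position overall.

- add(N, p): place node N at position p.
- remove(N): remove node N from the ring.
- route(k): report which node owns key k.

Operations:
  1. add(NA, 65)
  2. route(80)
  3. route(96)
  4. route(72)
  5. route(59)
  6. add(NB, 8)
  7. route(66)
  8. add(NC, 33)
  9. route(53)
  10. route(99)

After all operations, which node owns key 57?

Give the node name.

Answer: NA

Derivation:
Op 1: add NA@65 -> ring=[65:NA]
Op 2: route key 80: none >= 80, wrap to smallest pos 65 -> NA
Op 3: route key 96: none >= 96, wrap to smallest pos 65 -> NA
Op 4: route key 72: none >= 72, wrap to smallest pos 65 -> NA
Op 5: route key 59: smallest pos >= 59 is 65 -> NA
Op 6: add NB@8 -> ring=[8:NB,65:NA]
Op 7: route key 66: none >= 66, wrap to smallest pos 8 -> NB
Op 8: add NC@33 -> ring=[8:NB,33:NC,65:NA]
Op 9: route key 53: smallest pos >= 53 is 65 -> NA
Op 10: route key 99: none >= 99, wrap to smallest pos 8 -> NB
Final route key 57: smallest pos >= 57 is 65 -> NA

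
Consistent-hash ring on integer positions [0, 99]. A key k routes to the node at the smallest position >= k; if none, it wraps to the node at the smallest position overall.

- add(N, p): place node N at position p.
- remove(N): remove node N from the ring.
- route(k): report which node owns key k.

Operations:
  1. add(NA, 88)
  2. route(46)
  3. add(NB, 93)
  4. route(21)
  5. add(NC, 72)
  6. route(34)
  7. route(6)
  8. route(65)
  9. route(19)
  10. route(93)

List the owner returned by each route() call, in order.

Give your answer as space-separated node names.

Op 1: add NA@88 -> ring=[88:NA]
Op 2: route key 46: smallest pos >= 46 is 88 -> NA
Op 3: add NB@93 -> ring=[88:NA,93:NB]
Op 4: route key 21: smallest pos >= 21 is 88 -> NA
Op 5: add NC@72 -> ring=[72:NC,88:NA,93:NB]
Op 6: route key 34: smallest pos >= 34 is 72 -> NC
Op 7: route key 6: smallest pos >= 6 is 72 -> NC
Op 8: route key 65: smallest pos >= 65 is 72 -> NC
Op 9: route key 19: smallest pos >= 19 is 72 -> NC
Op 10: route key 93: smallest pos >= 93 is 93 -> NB

Answer: NA NA NC NC NC NC NB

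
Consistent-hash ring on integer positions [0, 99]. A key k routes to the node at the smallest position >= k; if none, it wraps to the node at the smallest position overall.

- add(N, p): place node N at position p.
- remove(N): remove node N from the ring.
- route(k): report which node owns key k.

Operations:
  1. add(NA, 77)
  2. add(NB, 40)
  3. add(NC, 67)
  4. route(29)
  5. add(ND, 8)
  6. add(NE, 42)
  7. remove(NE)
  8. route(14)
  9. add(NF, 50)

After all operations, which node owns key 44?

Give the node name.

Answer: NF

Derivation:
Op 1: add NA@77 -> ring=[77:NA]
Op 2: add NB@40 -> ring=[40:NB,77:NA]
Op 3: add NC@67 -> ring=[40:NB,67:NC,77:NA]
Op 4: route key 29: smallest pos >= 29 is 40 -> NB
Op 5: add ND@8 -> ring=[8:ND,40:NB,67:NC,77:NA]
Op 6: add NE@42 -> ring=[8:ND,40:NB,42:NE,67:NC,77:NA]
Op 7: remove NE -> ring=[8:ND,40:NB,67:NC,77:NA]
Op 8: route key 14: smallest pos >= 14 is 40 -> NB
Op 9: add NF@50 -> ring=[8:ND,40:NB,50:NF,67:NC,77:NA]
Final route key 44: smallest pos >= 44 is 50 -> NF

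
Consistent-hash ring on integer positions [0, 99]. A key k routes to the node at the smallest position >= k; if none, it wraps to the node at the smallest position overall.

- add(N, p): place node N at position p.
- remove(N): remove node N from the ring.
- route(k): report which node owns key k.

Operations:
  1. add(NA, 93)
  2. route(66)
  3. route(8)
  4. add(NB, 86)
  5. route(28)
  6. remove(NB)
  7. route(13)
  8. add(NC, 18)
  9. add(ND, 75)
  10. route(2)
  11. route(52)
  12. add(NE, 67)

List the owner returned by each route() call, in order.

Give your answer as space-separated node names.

Op 1: add NA@93 -> ring=[93:NA]
Op 2: route key 66: smallest pos >= 66 is 93 -> NA
Op 3: route key 8: smallest pos >= 8 is 93 -> NA
Op 4: add NB@86 -> ring=[86:NB,93:NA]
Op 5: route key 28: smallest pos >= 28 is 86 -> NB
Op 6: remove NB -> ring=[93:NA]
Op 7: route key 13: smallest pos >= 13 is 93 -> NA
Op 8: add NC@18 -> ring=[18:NC,93:NA]
Op 9: add ND@75 -> ring=[18:NC,75:ND,93:NA]
Op 10: route key 2: smallest pos >= 2 is 18 -> NC
Op 11: route key 52: smallest pos >= 52 is 75 -> ND
Op 12: add NE@67 -> ring=[18:NC,67:NE,75:ND,93:NA]

Answer: NA NA NB NA NC ND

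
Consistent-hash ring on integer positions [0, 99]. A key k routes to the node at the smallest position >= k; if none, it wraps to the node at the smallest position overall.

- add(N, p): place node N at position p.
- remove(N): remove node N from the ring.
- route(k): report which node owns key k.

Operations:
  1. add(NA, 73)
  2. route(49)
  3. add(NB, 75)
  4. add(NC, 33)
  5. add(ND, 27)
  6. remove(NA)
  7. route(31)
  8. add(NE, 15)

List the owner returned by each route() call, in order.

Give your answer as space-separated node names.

Answer: NA NC

Derivation:
Op 1: add NA@73 -> ring=[73:NA]
Op 2: route key 49: smallest pos >= 49 is 73 -> NA
Op 3: add NB@75 -> ring=[73:NA,75:NB]
Op 4: add NC@33 -> ring=[33:NC,73:NA,75:NB]
Op 5: add ND@27 -> ring=[27:ND,33:NC,73:NA,75:NB]
Op 6: remove NA -> ring=[27:ND,33:NC,75:NB]
Op 7: route key 31: smallest pos >= 31 is 33 -> NC
Op 8: add NE@15 -> ring=[15:NE,27:ND,33:NC,75:NB]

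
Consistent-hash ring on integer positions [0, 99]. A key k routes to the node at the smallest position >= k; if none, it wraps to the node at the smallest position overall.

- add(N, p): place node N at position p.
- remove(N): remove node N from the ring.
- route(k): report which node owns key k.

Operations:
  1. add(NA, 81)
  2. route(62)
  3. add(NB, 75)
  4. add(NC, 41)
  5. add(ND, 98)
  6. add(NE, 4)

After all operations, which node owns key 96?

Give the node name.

Op 1: add NA@81 -> ring=[81:NA]
Op 2: route key 62: smallest pos >= 62 is 81 -> NA
Op 3: add NB@75 -> ring=[75:NB,81:NA]
Op 4: add NC@41 -> ring=[41:NC,75:NB,81:NA]
Op 5: add ND@98 -> ring=[41:NC,75:NB,81:NA,98:ND]
Op 6: add NE@4 -> ring=[4:NE,41:NC,75:NB,81:NA,98:ND]
Final route key 96: smallest pos >= 96 is 98 -> ND

Answer: ND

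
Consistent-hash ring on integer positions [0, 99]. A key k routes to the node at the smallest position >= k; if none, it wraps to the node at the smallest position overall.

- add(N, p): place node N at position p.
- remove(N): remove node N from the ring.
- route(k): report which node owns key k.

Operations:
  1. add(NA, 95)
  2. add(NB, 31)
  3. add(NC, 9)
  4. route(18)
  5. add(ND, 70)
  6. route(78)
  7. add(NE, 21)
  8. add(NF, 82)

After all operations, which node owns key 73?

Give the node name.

Op 1: add NA@95 -> ring=[95:NA]
Op 2: add NB@31 -> ring=[31:NB,95:NA]
Op 3: add NC@9 -> ring=[9:NC,31:NB,95:NA]
Op 4: route key 18: smallest pos >= 18 is 31 -> NB
Op 5: add ND@70 -> ring=[9:NC,31:NB,70:ND,95:NA]
Op 6: route key 78: smallest pos >= 78 is 95 -> NA
Op 7: add NE@21 -> ring=[9:NC,21:NE,31:NB,70:ND,95:NA]
Op 8: add NF@82 -> ring=[9:NC,21:NE,31:NB,70:ND,82:NF,95:NA]
Final route key 73: smallest pos >= 73 is 82 -> NF

Answer: NF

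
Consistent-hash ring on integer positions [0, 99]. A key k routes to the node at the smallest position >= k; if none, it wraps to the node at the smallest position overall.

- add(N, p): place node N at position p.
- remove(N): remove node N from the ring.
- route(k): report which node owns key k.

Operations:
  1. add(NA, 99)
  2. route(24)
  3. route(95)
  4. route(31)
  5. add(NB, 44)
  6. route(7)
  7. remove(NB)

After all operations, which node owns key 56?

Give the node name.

Answer: NA

Derivation:
Op 1: add NA@99 -> ring=[99:NA]
Op 2: route key 24: smallest pos >= 24 is 99 -> NA
Op 3: route key 95: smallest pos >= 95 is 99 -> NA
Op 4: route key 31: smallest pos >= 31 is 99 -> NA
Op 5: add NB@44 -> ring=[44:NB,99:NA]
Op 6: route key 7: smallest pos >= 7 is 44 -> NB
Op 7: remove NB -> ring=[99:NA]
Final route key 56: smallest pos >= 56 is 99 -> NA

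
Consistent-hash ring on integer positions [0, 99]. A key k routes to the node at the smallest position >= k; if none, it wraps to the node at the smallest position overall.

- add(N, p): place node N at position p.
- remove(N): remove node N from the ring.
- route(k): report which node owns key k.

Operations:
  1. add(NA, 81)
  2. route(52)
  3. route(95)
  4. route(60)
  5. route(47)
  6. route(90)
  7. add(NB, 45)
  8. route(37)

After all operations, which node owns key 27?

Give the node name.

Answer: NB

Derivation:
Op 1: add NA@81 -> ring=[81:NA]
Op 2: route key 52: smallest pos >= 52 is 81 -> NA
Op 3: route key 95: none >= 95, wrap to smallest pos 81 -> NA
Op 4: route key 60: smallest pos >= 60 is 81 -> NA
Op 5: route key 47: smallest pos >= 47 is 81 -> NA
Op 6: route key 90: none >= 90, wrap to smallest pos 81 -> NA
Op 7: add NB@45 -> ring=[45:NB,81:NA]
Op 8: route key 37: smallest pos >= 37 is 45 -> NB
Final route key 27: smallest pos >= 27 is 45 -> NB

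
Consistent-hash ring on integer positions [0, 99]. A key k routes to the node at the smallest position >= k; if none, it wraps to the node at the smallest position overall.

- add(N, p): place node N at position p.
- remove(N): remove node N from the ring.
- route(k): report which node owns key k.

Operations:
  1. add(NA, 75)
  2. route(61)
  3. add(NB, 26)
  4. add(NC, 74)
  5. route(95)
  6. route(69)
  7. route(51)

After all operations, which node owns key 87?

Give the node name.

Answer: NB

Derivation:
Op 1: add NA@75 -> ring=[75:NA]
Op 2: route key 61: smallest pos >= 61 is 75 -> NA
Op 3: add NB@26 -> ring=[26:NB,75:NA]
Op 4: add NC@74 -> ring=[26:NB,74:NC,75:NA]
Op 5: route key 95: none >= 95, wrap to smallest pos 26 -> NB
Op 6: route key 69: smallest pos >= 69 is 74 -> NC
Op 7: route key 51: smallest pos >= 51 is 74 -> NC
Final route key 87: none >= 87, wrap to smallest pos 26 -> NB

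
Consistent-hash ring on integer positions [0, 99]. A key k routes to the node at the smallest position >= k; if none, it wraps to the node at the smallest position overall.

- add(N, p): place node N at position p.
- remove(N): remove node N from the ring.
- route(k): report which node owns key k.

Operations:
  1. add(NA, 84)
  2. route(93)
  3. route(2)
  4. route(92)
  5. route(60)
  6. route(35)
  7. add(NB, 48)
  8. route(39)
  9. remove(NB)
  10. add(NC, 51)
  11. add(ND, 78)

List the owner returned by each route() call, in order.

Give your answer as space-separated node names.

Op 1: add NA@84 -> ring=[84:NA]
Op 2: route key 93: none >= 93, wrap to smallest pos 84 -> NA
Op 3: route key 2: smallest pos >= 2 is 84 -> NA
Op 4: route key 92: none >= 92, wrap to smallest pos 84 -> NA
Op 5: route key 60: smallest pos >= 60 is 84 -> NA
Op 6: route key 35: smallest pos >= 35 is 84 -> NA
Op 7: add NB@48 -> ring=[48:NB,84:NA]
Op 8: route key 39: smallest pos >= 39 is 48 -> NB
Op 9: remove NB -> ring=[84:NA]
Op 10: add NC@51 -> ring=[51:NC,84:NA]
Op 11: add ND@78 -> ring=[51:NC,78:ND,84:NA]

Answer: NA NA NA NA NA NB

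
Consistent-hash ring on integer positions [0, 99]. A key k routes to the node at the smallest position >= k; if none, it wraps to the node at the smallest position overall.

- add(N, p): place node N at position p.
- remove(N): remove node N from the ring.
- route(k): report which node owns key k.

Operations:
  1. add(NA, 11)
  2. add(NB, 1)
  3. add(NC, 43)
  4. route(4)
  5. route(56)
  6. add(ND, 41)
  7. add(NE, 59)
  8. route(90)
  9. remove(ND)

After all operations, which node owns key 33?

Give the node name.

Answer: NC

Derivation:
Op 1: add NA@11 -> ring=[11:NA]
Op 2: add NB@1 -> ring=[1:NB,11:NA]
Op 3: add NC@43 -> ring=[1:NB,11:NA,43:NC]
Op 4: route key 4: smallest pos >= 4 is 11 -> NA
Op 5: route key 56: none >= 56, wrap to smallest pos 1 -> NB
Op 6: add ND@41 -> ring=[1:NB,11:NA,41:ND,43:NC]
Op 7: add NE@59 -> ring=[1:NB,11:NA,41:ND,43:NC,59:NE]
Op 8: route key 90: none >= 90, wrap to smallest pos 1 -> NB
Op 9: remove ND -> ring=[1:NB,11:NA,43:NC,59:NE]
Final route key 33: smallest pos >= 33 is 43 -> NC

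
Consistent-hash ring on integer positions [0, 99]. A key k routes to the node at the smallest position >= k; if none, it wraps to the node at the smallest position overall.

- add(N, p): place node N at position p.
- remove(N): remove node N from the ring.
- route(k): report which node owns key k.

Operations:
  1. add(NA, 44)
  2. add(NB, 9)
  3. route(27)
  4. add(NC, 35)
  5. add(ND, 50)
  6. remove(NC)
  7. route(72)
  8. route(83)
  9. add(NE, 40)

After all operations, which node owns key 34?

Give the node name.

Op 1: add NA@44 -> ring=[44:NA]
Op 2: add NB@9 -> ring=[9:NB,44:NA]
Op 3: route key 27: smallest pos >= 27 is 44 -> NA
Op 4: add NC@35 -> ring=[9:NB,35:NC,44:NA]
Op 5: add ND@50 -> ring=[9:NB,35:NC,44:NA,50:ND]
Op 6: remove NC -> ring=[9:NB,44:NA,50:ND]
Op 7: route key 72: none >= 72, wrap to smallest pos 9 -> NB
Op 8: route key 83: none >= 83, wrap to smallest pos 9 -> NB
Op 9: add NE@40 -> ring=[9:NB,40:NE,44:NA,50:ND]
Final route key 34: smallest pos >= 34 is 40 -> NE

Answer: NE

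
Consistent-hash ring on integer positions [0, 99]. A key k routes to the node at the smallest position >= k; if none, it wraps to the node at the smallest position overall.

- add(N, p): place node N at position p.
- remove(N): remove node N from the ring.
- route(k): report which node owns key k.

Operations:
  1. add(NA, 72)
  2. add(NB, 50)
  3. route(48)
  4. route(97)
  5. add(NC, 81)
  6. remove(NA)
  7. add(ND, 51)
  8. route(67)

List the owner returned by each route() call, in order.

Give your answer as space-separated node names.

Op 1: add NA@72 -> ring=[72:NA]
Op 2: add NB@50 -> ring=[50:NB,72:NA]
Op 3: route key 48: smallest pos >= 48 is 50 -> NB
Op 4: route key 97: none >= 97, wrap to smallest pos 50 -> NB
Op 5: add NC@81 -> ring=[50:NB,72:NA,81:NC]
Op 6: remove NA -> ring=[50:NB,81:NC]
Op 7: add ND@51 -> ring=[50:NB,51:ND,81:NC]
Op 8: route key 67: smallest pos >= 67 is 81 -> NC

Answer: NB NB NC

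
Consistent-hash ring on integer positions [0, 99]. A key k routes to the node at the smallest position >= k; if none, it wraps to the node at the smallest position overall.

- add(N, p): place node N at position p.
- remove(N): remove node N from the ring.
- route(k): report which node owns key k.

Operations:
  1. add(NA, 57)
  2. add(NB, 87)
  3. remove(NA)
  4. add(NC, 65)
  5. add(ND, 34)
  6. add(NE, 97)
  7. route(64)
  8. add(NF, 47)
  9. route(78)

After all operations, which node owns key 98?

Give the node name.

Op 1: add NA@57 -> ring=[57:NA]
Op 2: add NB@87 -> ring=[57:NA,87:NB]
Op 3: remove NA -> ring=[87:NB]
Op 4: add NC@65 -> ring=[65:NC,87:NB]
Op 5: add ND@34 -> ring=[34:ND,65:NC,87:NB]
Op 6: add NE@97 -> ring=[34:ND,65:NC,87:NB,97:NE]
Op 7: route key 64: smallest pos >= 64 is 65 -> NC
Op 8: add NF@47 -> ring=[34:ND,47:NF,65:NC,87:NB,97:NE]
Op 9: route key 78: smallest pos >= 78 is 87 -> NB
Final route key 98: none >= 98, wrap to smallest pos 34 -> ND

Answer: ND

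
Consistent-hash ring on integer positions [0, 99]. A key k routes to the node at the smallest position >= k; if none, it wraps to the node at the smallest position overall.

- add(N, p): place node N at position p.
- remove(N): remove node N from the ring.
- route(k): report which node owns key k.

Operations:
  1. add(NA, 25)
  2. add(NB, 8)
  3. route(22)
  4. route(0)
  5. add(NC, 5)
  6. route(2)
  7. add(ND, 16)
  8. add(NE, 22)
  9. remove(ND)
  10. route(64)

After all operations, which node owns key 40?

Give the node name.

Op 1: add NA@25 -> ring=[25:NA]
Op 2: add NB@8 -> ring=[8:NB,25:NA]
Op 3: route key 22: smallest pos >= 22 is 25 -> NA
Op 4: route key 0: smallest pos >= 0 is 8 -> NB
Op 5: add NC@5 -> ring=[5:NC,8:NB,25:NA]
Op 6: route key 2: smallest pos >= 2 is 5 -> NC
Op 7: add ND@16 -> ring=[5:NC,8:NB,16:ND,25:NA]
Op 8: add NE@22 -> ring=[5:NC,8:NB,16:ND,22:NE,25:NA]
Op 9: remove ND -> ring=[5:NC,8:NB,22:NE,25:NA]
Op 10: route key 64: none >= 64, wrap to smallest pos 5 -> NC
Final route key 40: none >= 40, wrap to smallest pos 5 -> NC

Answer: NC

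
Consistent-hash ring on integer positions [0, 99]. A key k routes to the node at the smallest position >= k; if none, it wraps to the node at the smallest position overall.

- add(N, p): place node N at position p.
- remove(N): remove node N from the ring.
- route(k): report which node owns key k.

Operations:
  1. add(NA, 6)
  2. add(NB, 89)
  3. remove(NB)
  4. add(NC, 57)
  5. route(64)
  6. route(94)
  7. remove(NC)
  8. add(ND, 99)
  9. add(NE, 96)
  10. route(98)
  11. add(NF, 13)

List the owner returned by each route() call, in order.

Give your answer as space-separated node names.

Answer: NA NA ND

Derivation:
Op 1: add NA@6 -> ring=[6:NA]
Op 2: add NB@89 -> ring=[6:NA,89:NB]
Op 3: remove NB -> ring=[6:NA]
Op 4: add NC@57 -> ring=[6:NA,57:NC]
Op 5: route key 64: none >= 64, wrap to smallest pos 6 -> NA
Op 6: route key 94: none >= 94, wrap to smallest pos 6 -> NA
Op 7: remove NC -> ring=[6:NA]
Op 8: add ND@99 -> ring=[6:NA,99:ND]
Op 9: add NE@96 -> ring=[6:NA,96:NE,99:ND]
Op 10: route key 98: smallest pos >= 98 is 99 -> ND
Op 11: add NF@13 -> ring=[6:NA,13:NF,96:NE,99:ND]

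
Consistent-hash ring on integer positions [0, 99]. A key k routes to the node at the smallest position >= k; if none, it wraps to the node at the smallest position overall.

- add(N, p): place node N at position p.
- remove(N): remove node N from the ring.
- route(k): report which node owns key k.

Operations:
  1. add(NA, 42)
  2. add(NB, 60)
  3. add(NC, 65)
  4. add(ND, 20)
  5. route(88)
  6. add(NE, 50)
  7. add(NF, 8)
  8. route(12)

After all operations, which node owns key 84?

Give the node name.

Op 1: add NA@42 -> ring=[42:NA]
Op 2: add NB@60 -> ring=[42:NA,60:NB]
Op 3: add NC@65 -> ring=[42:NA,60:NB,65:NC]
Op 4: add ND@20 -> ring=[20:ND,42:NA,60:NB,65:NC]
Op 5: route key 88: none >= 88, wrap to smallest pos 20 -> ND
Op 6: add NE@50 -> ring=[20:ND,42:NA,50:NE,60:NB,65:NC]
Op 7: add NF@8 -> ring=[8:NF,20:ND,42:NA,50:NE,60:NB,65:NC]
Op 8: route key 12: smallest pos >= 12 is 20 -> ND
Final route key 84: none >= 84, wrap to smallest pos 8 -> NF

Answer: NF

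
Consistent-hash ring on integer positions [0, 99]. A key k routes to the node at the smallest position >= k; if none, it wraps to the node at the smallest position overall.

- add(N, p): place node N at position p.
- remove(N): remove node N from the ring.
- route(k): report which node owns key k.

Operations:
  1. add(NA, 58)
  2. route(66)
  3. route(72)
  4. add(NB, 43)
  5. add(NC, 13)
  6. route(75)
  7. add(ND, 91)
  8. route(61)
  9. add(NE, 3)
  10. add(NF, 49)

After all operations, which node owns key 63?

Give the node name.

Answer: ND

Derivation:
Op 1: add NA@58 -> ring=[58:NA]
Op 2: route key 66: none >= 66, wrap to smallest pos 58 -> NA
Op 3: route key 72: none >= 72, wrap to smallest pos 58 -> NA
Op 4: add NB@43 -> ring=[43:NB,58:NA]
Op 5: add NC@13 -> ring=[13:NC,43:NB,58:NA]
Op 6: route key 75: none >= 75, wrap to smallest pos 13 -> NC
Op 7: add ND@91 -> ring=[13:NC,43:NB,58:NA,91:ND]
Op 8: route key 61: smallest pos >= 61 is 91 -> ND
Op 9: add NE@3 -> ring=[3:NE,13:NC,43:NB,58:NA,91:ND]
Op 10: add NF@49 -> ring=[3:NE,13:NC,43:NB,49:NF,58:NA,91:ND]
Final route key 63: smallest pos >= 63 is 91 -> ND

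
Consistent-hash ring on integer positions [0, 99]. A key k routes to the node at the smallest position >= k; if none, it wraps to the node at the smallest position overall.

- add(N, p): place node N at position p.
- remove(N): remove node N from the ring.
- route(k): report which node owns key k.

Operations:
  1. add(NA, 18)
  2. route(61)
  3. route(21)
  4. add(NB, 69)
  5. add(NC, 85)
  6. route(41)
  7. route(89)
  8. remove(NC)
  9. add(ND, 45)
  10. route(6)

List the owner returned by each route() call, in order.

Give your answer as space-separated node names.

Op 1: add NA@18 -> ring=[18:NA]
Op 2: route key 61: none >= 61, wrap to smallest pos 18 -> NA
Op 3: route key 21: none >= 21, wrap to smallest pos 18 -> NA
Op 4: add NB@69 -> ring=[18:NA,69:NB]
Op 5: add NC@85 -> ring=[18:NA,69:NB,85:NC]
Op 6: route key 41: smallest pos >= 41 is 69 -> NB
Op 7: route key 89: none >= 89, wrap to smallest pos 18 -> NA
Op 8: remove NC -> ring=[18:NA,69:NB]
Op 9: add ND@45 -> ring=[18:NA,45:ND,69:NB]
Op 10: route key 6: smallest pos >= 6 is 18 -> NA

Answer: NA NA NB NA NA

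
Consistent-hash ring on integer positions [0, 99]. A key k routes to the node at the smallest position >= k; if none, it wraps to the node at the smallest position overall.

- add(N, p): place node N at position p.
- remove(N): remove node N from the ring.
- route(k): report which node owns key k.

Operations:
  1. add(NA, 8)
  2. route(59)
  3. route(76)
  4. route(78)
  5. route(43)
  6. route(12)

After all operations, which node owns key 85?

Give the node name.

Op 1: add NA@8 -> ring=[8:NA]
Op 2: route key 59: none >= 59, wrap to smallest pos 8 -> NA
Op 3: route key 76: none >= 76, wrap to smallest pos 8 -> NA
Op 4: route key 78: none >= 78, wrap to smallest pos 8 -> NA
Op 5: route key 43: none >= 43, wrap to smallest pos 8 -> NA
Op 6: route key 12: none >= 12, wrap to smallest pos 8 -> NA
Final route key 85: none >= 85, wrap to smallest pos 8 -> NA

Answer: NA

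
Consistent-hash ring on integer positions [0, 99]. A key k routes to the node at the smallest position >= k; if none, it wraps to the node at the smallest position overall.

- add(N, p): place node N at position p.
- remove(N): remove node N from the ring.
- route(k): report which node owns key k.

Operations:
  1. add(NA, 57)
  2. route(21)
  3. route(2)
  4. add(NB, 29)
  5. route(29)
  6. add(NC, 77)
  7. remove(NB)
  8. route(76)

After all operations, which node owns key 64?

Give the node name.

Op 1: add NA@57 -> ring=[57:NA]
Op 2: route key 21: smallest pos >= 21 is 57 -> NA
Op 3: route key 2: smallest pos >= 2 is 57 -> NA
Op 4: add NB@29 -> ring=[29:NB,57:NA]
Op 5: route key 29: smallest pos >= 29 is 29 -> NB
Op 6: add NC@77 -> ring=[29:NB,57:NA,77:NC]
Op 7: remove NB -> ring=[57:NA,77:NC]
Op 8: route key 76: smallest pos >= 76 is 77 -> NC
Final route key 64: smallest pos >= 64 is 77 -> NC

Answer: NC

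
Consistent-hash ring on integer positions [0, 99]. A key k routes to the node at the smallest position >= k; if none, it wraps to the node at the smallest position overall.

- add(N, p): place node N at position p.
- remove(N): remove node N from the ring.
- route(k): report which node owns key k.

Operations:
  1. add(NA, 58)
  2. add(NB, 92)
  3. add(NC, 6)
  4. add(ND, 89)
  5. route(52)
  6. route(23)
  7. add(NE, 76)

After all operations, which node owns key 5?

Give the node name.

Answer: NC

Derivation:
Op 1: add NA@58 -> ring=[58:NA]
Op 2: add NB@92 -> ring=[58:NA,92:NB]
Op 3: add NC@6 -> ring=[6:NC,58:NA,92:NB]
Op 4: add ND@89 -> ring=[6:NC,58:NA,89:ND,92:NB]
Op 5: route key 52: smallest pos >= 52 is 58 -> NA
Op 6: route key 23: smallest pos >= 23 is 58 -> NA
Op 7: add NE@76 -> ring=[6:NC,58:NA,76:NE,89:ND,92:NB]
Final route key 5: smallest pos >= 5 is 6 -> NC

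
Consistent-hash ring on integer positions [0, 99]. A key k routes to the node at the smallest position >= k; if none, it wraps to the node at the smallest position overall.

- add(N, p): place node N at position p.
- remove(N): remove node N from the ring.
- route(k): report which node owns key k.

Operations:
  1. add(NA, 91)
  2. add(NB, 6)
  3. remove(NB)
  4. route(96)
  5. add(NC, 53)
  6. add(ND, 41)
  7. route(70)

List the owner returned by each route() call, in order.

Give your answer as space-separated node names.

Answer: NA NA

Derivation:
Op 1: add NA@91 -> ring=[91:NA]
Op 2: add NB@6 -> ring=[6:NB,91:NA]
Op 3: remove NB -> ring=[91:NA]
Op 4: route key 96: none >= 96, wrap to smallest pos 91 -> NA
Op 5: add NC@53 -> ring=[53:NC,91:NA]
Op 6: add ND@41 -> ring=[41:ND,53:NC,91:NA]
Op 7: route key 70: smallest pos >= 70 is 91 -> NA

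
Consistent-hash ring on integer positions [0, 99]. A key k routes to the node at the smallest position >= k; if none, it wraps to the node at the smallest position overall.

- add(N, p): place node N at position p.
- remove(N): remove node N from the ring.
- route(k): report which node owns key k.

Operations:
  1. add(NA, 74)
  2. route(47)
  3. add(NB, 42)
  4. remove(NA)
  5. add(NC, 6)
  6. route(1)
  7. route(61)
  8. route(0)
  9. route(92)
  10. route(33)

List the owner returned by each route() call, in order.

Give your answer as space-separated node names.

Op 1: add NA@74 -> ring=[74:NA]
Op 2: route key 47: smallest pos >= 47 is 74 -> NA
Op 3: add NB@42 -> ring=[42:NB,74:NA]
Op 4: remove NA -> ring=[42:NB]
Op 5: add NC@6 -> ring=[6:NC,42:NB]
Op 6: route key 1: smallest pos >= 1 is 6 -> NC
Op 7: route key 61: none >= 61, wrap to smallest pos 6 -> NC
Op 8: route key 0: smallest pos >= 0 is 6 -> NC
Op 9: route key 92: none >= 92, wrap to smallest pos 6 -> NC
Op 10: route key 33: smallest pos >= 33 is 42 -> NB

Answer: NA NC NC NC NC NB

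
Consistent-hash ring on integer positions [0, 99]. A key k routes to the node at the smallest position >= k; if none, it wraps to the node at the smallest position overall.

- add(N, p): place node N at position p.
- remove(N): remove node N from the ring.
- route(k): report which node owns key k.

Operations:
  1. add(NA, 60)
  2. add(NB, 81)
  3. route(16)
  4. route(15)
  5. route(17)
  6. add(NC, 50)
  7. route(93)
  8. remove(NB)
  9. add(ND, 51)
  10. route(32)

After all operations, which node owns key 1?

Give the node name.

Op 1: add NA@60 -> ring=[60:NA]
Op 2: add NB@81 -> ring=[60:NA,81:NB]
Op 3: route key 16: smallest pos >= 16 is 60 -> NA
Op 4: route key 15: smallest pos >= 15 is 60 -> NA
Op 5: route key 17: smallest pos >= 17 is 60 -> NA
Op 6: add NC@50 -> ring=[50:NC,60:NA,81:NB]
Op 7: route key 93: none >= 93, wrap to smallest pos 50 -> NC
Op 8: remove NB -> ring=[50:NC,60:NA]
Op 9: add ND@51 -> ring=[50:NC,51:ND,60:NA]
Op 10: route key 32: smallest pos >= 32 is 50 -> NC
Final route key 1: smallest pos >= 1 is 50 -> NC

Answer: NC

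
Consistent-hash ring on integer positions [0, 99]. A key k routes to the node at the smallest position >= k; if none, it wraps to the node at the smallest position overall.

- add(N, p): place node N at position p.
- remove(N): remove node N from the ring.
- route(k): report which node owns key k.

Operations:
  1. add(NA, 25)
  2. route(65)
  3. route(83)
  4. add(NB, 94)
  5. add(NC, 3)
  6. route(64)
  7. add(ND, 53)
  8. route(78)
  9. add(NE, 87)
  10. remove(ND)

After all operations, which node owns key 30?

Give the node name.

Answer: NE

Derivation:
Op 1: add NA@25 -> ring=[25:NA]
Op 2: route key 65: none >= 65, wrap to smallest pos 25 -> NA
Op 3: route key 83: none >= 83, wrap to smallest pos 25 -> NA
Op 4: add NB@94 -> ring=[25:NA,94:NB]
Op 5: add NC@3 -> ring=[3:NC,25:NA,94:NB]
Op 6: route key 64: smallest pos >= 64 is 94 -> NB
Op 7: add ND@53 -> ring=[3:NC,25:NA,53:ND,94:NB]
Op 8: route key 78: smallest pos >= 78 is 94 -> NB
Op 9: add NE@87 -> ring=[3:NC,25:NA,53:ND,87:NE,94:NB]
Op 10: remove ND -> ring=[3:NC,25:NA,87:NE,94:NB]
Final route key 30: smallest pos >= 30 is 87 -> NE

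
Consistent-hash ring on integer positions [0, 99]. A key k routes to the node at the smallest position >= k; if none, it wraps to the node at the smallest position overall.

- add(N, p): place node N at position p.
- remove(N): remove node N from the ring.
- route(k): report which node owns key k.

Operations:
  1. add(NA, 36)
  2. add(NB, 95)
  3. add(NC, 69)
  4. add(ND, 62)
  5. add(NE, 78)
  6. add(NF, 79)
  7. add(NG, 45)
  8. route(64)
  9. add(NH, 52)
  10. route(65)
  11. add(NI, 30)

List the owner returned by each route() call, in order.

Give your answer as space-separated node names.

Answer: NC NC

Derivation:
Op 1: add NA@36 -> ring=[36:NA]
Op 2: add NB@95 -> ring=[36:NA,95:NB]
Op 3: add NC@69 -> ring=[36:NA,69:NC,95:NB]
Op 4: add ND@62 -> ring=[36:NA,62:ND,69:NC,95:NB]
Op 5: add NE@78 -> ring=[36:NA,62:ND,69:NC,78:NE,95:NB]
Op 6: add NF@79 -> ring=[36:NA,62:ND,69:NC,78:NE,79:NF,95:NB]
Op 7: add NG@45 -> ring=[36:NA,45:NG,62:ND,69:NC,78:NE,79:NF,95:NB]
Op 8: route key 64: smallest pos >= 64 is 69 -> NC
Op 9: add NH@52 -> ring=[36:NA,45:NG,52:NH,62:ND,69:NC,78:NE,79:NF,95:NB]
Op 10: route key 65: smallest pos >= 65 is 69 -> NC
Op 11: add NI@30 -> ring=[30:NI,36:NA,45:NG,52:NH,62:ND,69:NC,78:NE,79:NF,95:NB]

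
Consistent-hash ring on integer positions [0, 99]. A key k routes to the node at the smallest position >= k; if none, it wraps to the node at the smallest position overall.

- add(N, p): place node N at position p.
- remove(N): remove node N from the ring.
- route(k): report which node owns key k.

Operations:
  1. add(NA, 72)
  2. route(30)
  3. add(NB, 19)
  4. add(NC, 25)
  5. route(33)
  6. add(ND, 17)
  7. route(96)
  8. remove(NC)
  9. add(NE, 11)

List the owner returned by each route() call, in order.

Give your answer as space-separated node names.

Op 1: add NA@72 -> ring=[72:NA]
Op 2: route key 30: smallest pos >= 30 is 72 -> NA
Op 3: add NB@19 -> ring=[19:NB,72:NA]
Op 4: add NC@25 -> ring=[19:NB,25:NC,72:NA]
Op 5: route key 33: smallest pos >= 33 is 72 -> NA
Op 6: add ND@17 -> ring=[17:ND,19:NB,25:NC,72:NA]
Op 7: route key 96: none >= 96, wrap to smallest pos 17 -> ND
Op 8: remove NC -> ring=[17:ND,19:NB,72:NA]
Op 9: add NE@11 -> ring=[11:NE,17:ND,19:NB,72:NA]

Answer: NA NA ND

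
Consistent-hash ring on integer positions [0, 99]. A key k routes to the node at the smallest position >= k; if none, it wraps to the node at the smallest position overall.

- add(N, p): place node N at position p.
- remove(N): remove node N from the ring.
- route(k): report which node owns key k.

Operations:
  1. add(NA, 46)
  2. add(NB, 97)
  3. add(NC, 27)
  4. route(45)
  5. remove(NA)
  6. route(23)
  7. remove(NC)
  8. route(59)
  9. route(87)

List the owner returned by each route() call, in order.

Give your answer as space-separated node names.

Op 1: add NA@46 -> ring=[46:NA]
Op 2: add NB@97 -> ring=[46:NA,97:NB]
Op 3: add NC@27 -> ring=[27:NC,46:NA,97:NB]
Op 4: route key 45: smallest pos >= 45 is 46 -> NA
Op 5: remove NA -> ring=[27:NC,97:NB]
Op 6: route key 23: smallest pos >= 23 is 27 -> NC
Op 7: remove NC -> ring=[97:NB]
Op 8: route key 59: smallest pos >= 59 is 97 -> NB
Op 9: route key 87: smallest pos >= 87 is 97 -> NB

Answer: NA NC NB NB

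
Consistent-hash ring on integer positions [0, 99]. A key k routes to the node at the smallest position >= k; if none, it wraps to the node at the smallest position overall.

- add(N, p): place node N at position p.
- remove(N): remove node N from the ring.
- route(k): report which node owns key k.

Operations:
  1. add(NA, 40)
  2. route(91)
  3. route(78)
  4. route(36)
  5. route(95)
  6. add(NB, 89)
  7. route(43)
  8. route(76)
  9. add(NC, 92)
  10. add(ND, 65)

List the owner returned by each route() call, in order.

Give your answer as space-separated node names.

Op 1: add NA@40 -> ring=[40:NA]
Op 2: route key 91: none >= 91, wrap to smallest pos 40 -> NA
Op 3: route key 78: none >= 78, wrap to smallest pos 40 -> NA
Op 4: route key 36: smallest pos >= 36 is 40 -> NA
Op 5: route key 95: none >= 95, wrap to smallest pos 40 -> NA
Op 6: add NB@89 -> ring=[40:NA,89:NB]
Op 7: route key 43: smallest pos >= 43 is 89 -> NB
Op 8: route key 76: smallest pos >= 76 is 89 -> NB
Op 9: add NC@92 -> ring=[40:NA,89:NB,92:NC]
Op 10: add ND@65 -> ring=[40:NA,65:ND,89:NB,92:NC]

Answer: NA NA NA NA NB NB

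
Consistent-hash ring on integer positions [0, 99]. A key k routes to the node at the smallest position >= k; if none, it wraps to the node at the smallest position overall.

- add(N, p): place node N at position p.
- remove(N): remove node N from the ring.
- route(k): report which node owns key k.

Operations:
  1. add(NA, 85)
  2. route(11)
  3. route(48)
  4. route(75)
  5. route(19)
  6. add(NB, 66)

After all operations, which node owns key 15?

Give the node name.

Answer: NB

Derivation:
Op 1: add NA@85 -> ring=[85:NA]
Op 2: route key 11: smallest pos >= 11 is 85 -> NA
Op 3: route key 48: smallest pos >= 48 is 85 -> NA
Op 4: route key 75: smallest pos >= 75 is 85 -> NA
Op 5: route key 19: smallest pos >= 19 is 85 -> NA
Op 6: add NB@66 -> ring=[66:NB,85:NA]
Final route key 15: smallest pos >= 15 is 66 -> NB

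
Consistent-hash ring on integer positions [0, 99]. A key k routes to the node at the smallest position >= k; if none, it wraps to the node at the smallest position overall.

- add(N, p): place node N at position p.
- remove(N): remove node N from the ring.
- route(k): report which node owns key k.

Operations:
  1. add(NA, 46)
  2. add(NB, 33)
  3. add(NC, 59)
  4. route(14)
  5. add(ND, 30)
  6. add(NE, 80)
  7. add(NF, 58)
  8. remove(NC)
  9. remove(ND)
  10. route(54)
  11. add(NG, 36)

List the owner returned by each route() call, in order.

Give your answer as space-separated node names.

Answer: NB NF

Derivation:
Op 1: add NA@46 -> ring=[46:NA]
Op 2: add NB@33 -> ring=[33:NB,46:NA]
Op 3: add NC@59 -> ring=[33:NB,46:NA,59:NC]
Op 4: route key 14: smallest pos >= 14 is 33 -> NB
Op 5: add ND@30 -> ring=[30:ND,33:NB,46:NA,59:NC]
Op 6: add NE@80 -> ring=[30:ND,33:NB,46:NA,59:NC,80:NE]
Op 7: add NF@58 -> ring=[30:ND,33:NB,46:NA,58:NF,59:NC,80:NE]
Op 8: remove NC -> ring=[30:ND,33:NB,46:NA,58:NF,80:NE]
Op 9: remove ND -> ring=[33:NB,46:NA,58:NF,80:NE]
Op 10: route key 54: smallest pos >= 54 is 58 -> NF
Op 11: add NG@36 -> ring=[33:NB,36:NG,46:NA,58:NF,80:NE]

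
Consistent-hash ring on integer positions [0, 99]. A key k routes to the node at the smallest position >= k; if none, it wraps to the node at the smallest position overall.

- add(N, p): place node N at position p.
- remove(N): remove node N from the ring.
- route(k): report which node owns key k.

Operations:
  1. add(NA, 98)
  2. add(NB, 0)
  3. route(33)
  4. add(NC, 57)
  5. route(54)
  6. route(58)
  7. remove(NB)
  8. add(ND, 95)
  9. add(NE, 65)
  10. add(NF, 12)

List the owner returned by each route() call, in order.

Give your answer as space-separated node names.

Answer: NA NC NA

Derivation:
Op 1: add NA@98 -> ring=[98:NA]
Op 2: add NB@0 -> ring=[0:NB,98:NA]
Op 3: route key 33: smallest pos >= 33 is 98 -> NA
Op 4: add NC@57 -> ring=[0:NB,57:NC,98:NA]
Op 5: route key 54: smallest pos >= 54 is 57 -> NC
Op 6: route key 58: smallest pos >= 58 is 98 -> NA
Op 7: remove NB -> ring=[57:NC,98:NA]
Op 8: add ND@95 -> ring=[57:NC,95:ND,98:NA]
Op 9: add NE@65 -> ring=[57:NC,65:NE,95:ND,98:NA]
Op 10: add NF@12 -> ring=[12:NF,57:NC,65:NE,95:ND,98:NA]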